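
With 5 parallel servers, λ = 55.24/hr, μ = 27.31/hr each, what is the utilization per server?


ρ = λ/(cμ) = 55.24/(5·27.31) = 55.24/136.55 = 0.4045

Final: 0.4045


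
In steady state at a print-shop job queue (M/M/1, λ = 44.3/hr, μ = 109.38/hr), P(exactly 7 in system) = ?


ρ = 44.3/109.38 = 0.4050
P_n = (1−ρ)·ρ^n = (1 − 0.4050)·0.4050^7 = 0.5950·0.001788 = 0.001064

Final: 0.001064


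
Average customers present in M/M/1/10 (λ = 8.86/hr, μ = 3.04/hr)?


ρ = 8.86/3.04 = 2.9145
L = ρ[1 − (K+1)ρ^K + Kρ^(K+1)] / [(1−ρ)(1−ρ^(K+1))]
Numerator: 2.9145·(1 − 11·44218.232897 + 10·128872.876141) = 2338367.338129
Denominator: (-1.9145)·(-128871.876141) = 246721.815506
L = 2338367.338129/246721.815506 = 9.4777

Final: 9.4777


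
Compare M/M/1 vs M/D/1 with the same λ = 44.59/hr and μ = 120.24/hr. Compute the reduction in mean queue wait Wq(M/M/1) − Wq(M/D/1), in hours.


ρ = 44.59/120.24 = 0.3708
Wq(M/M/1) = ρ/(μ−λ) = 0.3708/75.65 = 0.004902 hr
Wq(M/D/1) = ρ/(2(μ−λ)) = 0.002451 hr
Savings = 0.004902 − 0.002451 = 0.002451 hr

Final: 0.002451 hr


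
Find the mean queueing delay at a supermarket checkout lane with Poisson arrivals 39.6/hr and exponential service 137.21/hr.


ρ = 39.6/137.21 = 0.2886
Wq = ρ/(μ−λ) = 0.2886/(137.21 − 39.6) = 0.2886/97.61 = 0.002957 hr

Final: 0.002957 hr


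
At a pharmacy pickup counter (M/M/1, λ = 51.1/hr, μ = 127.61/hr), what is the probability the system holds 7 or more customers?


ρ = 51.1/127.61 = 0.4004
P(N ≥ n) = ρ^n = 0.4004^7 = 0.001651

Final: 0.001651


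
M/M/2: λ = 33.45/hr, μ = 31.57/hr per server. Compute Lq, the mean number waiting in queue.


a = λ/μ = 1.0596; ρ = a/2 = 0.5298
P₀ = 0.307382
Lq = P₀·a^c·ρ / (c!·(1−ρ)²) = 0.307382·1.12265·0.5298/(2·0.22111)
= 0.41340

Final: 0.41340


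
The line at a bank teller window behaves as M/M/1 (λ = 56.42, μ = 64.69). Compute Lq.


ρ = 56.42/64.69 = 0.8722
Lq = ρ²/(1−ρ) = 0.7607/0.1278 = 5.9501

Final: 5.9501


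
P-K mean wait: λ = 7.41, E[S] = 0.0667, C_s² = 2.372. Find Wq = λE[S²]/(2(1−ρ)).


ρ = λ·E[S] = 7.41·0.0667 = 0.4942
E[S²] = E[S]²(1+C_s²) = 0.0667²·(1+2.372) = 0.015002
Wq = λ·E[S²]/(2(1−ρ)) = 7.41·0.015002/(2·0.5058) = 0.10990 hr

Final: 0.10990 hr


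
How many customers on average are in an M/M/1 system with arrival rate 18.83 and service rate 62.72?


ρ = λ/μ = 18.83/62.72 = 0.3002
L = ρ/(1−ρ) = 0.3002/(1 − 0.3002) = 0.3002/0.6998 = 0.4290

Final: 0.4290


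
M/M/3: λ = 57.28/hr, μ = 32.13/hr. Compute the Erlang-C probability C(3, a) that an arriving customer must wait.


a = λ/μ = 1.7828; ρ = a/3 = 0.5943
P₀ = 0.149270 (from M/M/c formula)
C(c,a) = [a^c/(c!(1−ρ))]·P₀ = [5.66600/(6·0.4057)]·0.149270
= 2.32739·0.149270 = 0.347410

Final: 0.347410


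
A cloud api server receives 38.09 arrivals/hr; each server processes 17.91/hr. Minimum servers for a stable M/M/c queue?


Stability requires cμ > λ ⇔ c > λ/μ.
λ/μ = 38.09/17.91 = 2.1267
Minimum integer c = ⌊2.1267⌋ + 1 = 3
Check: 3·17.91 = 53.73 > 38.09, while 2·17.91 = 35.82 ≤ 38.09

Final: 3 servers


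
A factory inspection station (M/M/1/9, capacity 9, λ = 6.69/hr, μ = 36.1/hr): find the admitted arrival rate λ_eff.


ρ = 0.1853; P_K = (1−ρ)ρ^9/(1−ρ^10) = 0.0000002100
λ_eff = λ(1 − P_K) = 6.69·(1 − 0.0000002100) = 6.69·1.000000 = 6.6900 /hr

Final: 6.6900 /hr


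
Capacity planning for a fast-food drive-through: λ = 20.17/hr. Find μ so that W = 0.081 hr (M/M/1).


W = 1/(μ−λ) ⇒ μ − λ = 1/W = 1/0.081 = 12.3457
μ = λ + 1/W = 20.17 + 12.3457 = 32.5157 per hr

Final: 32.5157 /hr


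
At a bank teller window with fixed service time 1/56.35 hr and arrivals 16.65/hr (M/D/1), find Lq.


ρ = 16.65/56.35 = 0.2955
M/D/1: Lq = ρ²/(2(1−ρ)) = 0.08731/(2·0.7045) = 0.06196

Final: 0.06196


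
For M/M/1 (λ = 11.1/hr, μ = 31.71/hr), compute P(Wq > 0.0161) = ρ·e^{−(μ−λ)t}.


ρ = 11.1/31.71 = 0.3500
P(Wq > t) = ρ·e^{−(μ−λ)t} = 0.3500·e^{−0.3318}
= 0.3500·0.717616 = 0.251199

Final: 0.251199


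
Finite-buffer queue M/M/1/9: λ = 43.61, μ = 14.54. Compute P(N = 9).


ρ = λ/μ = 43.61/14.54 = 2.9993
P_K = (1−ρ)ρ^K/(1−ρ^(K+1)) = (-1.9993·19642.425804)/(1 − 58913.768180)
= -39271.342375/-58912.768180 = 0.666602

Final: 0.666602


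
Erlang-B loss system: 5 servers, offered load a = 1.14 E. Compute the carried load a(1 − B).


B(5,1.14) = 0.005137 (Erlang-B)
Carried load = a(1 − B) = 1.14·(1 − 0.005137) = 1.14·0.994863 = 1.1341 E

Final: 1.1341 Erlangs


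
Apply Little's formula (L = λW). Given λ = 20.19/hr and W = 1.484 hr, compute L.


L = λW = 20.19·1.484 = 29.9620

Final: 29.9620


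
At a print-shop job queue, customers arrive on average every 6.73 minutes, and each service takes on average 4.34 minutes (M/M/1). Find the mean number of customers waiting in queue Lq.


λ = 60/6.73 = 8.9153 /hr
μ = 60/4.34 = 13.8249 /hr
ρ = λ/μ = 8.9153/13.8249 = 0.6449
Lq = ρ²/(1−ρ) = 0.4159/0.3551 = 1.1710

Final: 1.1710


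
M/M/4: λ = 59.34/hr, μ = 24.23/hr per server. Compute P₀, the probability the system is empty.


a = λ/μ = 59.34/24.23 = 2.4490; ρ = a/c = 0.6123
Σ_{k=0}^{3} a^k/k! (terms k=0..3) = 1.00000 + 2.44903 + 2.99887 + 2.44811 = 8.89602
Tail: a^4/(4!(1−ρ)) = 35.97299/(24·0.3877) = 3.86564
P₀ = 1/(8.89602 + 3.86564) = 1/12.76166 = 0.078360

Final: 0.078360


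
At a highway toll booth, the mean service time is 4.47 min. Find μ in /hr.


μ = 1/(service time) in consistent units.
1 hour = 60 min, so μ = 60/4.47 = 13.4228 per hour

Final: 13.4228 /hr


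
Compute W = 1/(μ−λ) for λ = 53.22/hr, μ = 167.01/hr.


W = 1/(μ−λ) = 1/(167.01 − 53.22) = 1/113.79 = 0.008788 hr

Final: 0.008788 hr


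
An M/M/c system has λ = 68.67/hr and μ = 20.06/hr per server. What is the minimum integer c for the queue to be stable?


Stability requires cμ > λ ⇔ c > λ/μ.
λ/μ = 68.67/20.06 = 3.4232
Minimum integer c = ⌊3.4232⌋ + 1 = 4
Check: 4·20.06 = 80.24 > 68.67, while 3·20.06 = 60.18 ≤ 68.67

Final: 4 servers


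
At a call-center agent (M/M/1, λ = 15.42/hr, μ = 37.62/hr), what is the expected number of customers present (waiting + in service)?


ρ = λ/μ = 15.42/37.62 = 0.4099
L = ρ/(1−ρ) = 0.4099/(1 − 0.4099) = 0.4099/0.5901 = 0.6946

Final: 0.6946


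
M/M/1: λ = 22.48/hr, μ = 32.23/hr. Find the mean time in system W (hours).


W = 1/(μ−λ) = 1/(32.23 − 22.48) = 1/9.75 = 0.1026 hr

Final: 0.1026 hr


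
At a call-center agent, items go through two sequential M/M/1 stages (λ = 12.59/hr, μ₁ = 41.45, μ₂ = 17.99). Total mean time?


Each node sees arrival rate λ = 12.59/hr (tandem ⇒ throughput preserved).
W₁ = 1/(μ₁−λ) = 1/(41.45−12.59) = 0.03465 hr
W₂ = 1/(μ₂−λ) = 1/(17.99−12.59) = 0.18519 hr
W_total = W₁ + W₂ = 0.03465 + 0.18519 = 0.21984 hr

Final: 0.21984 hr


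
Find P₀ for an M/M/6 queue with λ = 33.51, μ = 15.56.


a = λ/μ = 33.51/15.56 = 2.1536; ρ = a/c = 0.3589
Σ_{k=0}^{5} a^k/k! (terms k=0..5) = 1.00000 + 2.15360 + 2.31899 + 1.66473 + 0.89629 + 0.38605 = 8.41966
Tail: a^6/(6!(1−ρ)) = 99.76748/(720·0.6411) = 0.21615
P₀ = 1/(8.41966 + 0.21615) = 1/8.63581 = 0.115797

Final: 0.115797


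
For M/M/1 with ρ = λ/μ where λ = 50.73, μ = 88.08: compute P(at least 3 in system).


ρ = 50.73/88.08 = 0.5760
P(N ≥ n) = ρ^n = 0.5760^3 = 0.191057

Final: 0.191057


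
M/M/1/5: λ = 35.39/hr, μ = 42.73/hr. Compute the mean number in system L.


ρ = 35.39/42.73 = 0.8282
L = ρ[1 − (K+1)ρ^K + Kρ^(K+1)] / [(1−ρ)(1−ρ^(K+1))]
Numerator: 0.8282·(1 − 6·0.389707 + 5·0.322765) = 0.228242
Denominator: (0.1718)·(0.677235) = 0.116333
L = 0.228242/0.116333 = 1.9620

Final: 1.9620


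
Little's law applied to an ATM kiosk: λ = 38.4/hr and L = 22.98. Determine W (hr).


W = L/λ = 22.98/38.4 = 0.5984 hr

Final: 0.5984 hr


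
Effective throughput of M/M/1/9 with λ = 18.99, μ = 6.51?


ρ = 2.9171; P_K = (1−ρ)ρ^9/(1−ρ^10) = 0.657203
λ_eff = λ(1 − P_K) = 18.99·(1 − 0.657203) = 18.99·0.342797 = 6.5097 /hr

Final: 6.5097 /hr


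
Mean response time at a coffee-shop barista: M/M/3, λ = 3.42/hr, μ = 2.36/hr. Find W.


a = 1.4492; ρ = 0.4831; P₀ = 0.223197
Lq = P₀·a^c·ρ/(c!(1−ρ)²) = 0.20463
Wq = Lq/λ = 0.20463/3.42 = 0.05983 hr
W = Wq + 1/μ = 0.05983 + 0.42373 = 0.48356 hr

Final: 0.48356 hr


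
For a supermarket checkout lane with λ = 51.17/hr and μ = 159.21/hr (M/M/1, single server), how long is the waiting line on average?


ρ = 51.17/159.21 = 0.3214
Lq = ρ²/(1−ρ) = 0.1033/0.6786 = 0.1522

Final: 0.1522


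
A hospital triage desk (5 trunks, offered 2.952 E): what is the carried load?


B(5,2.952) = 0.105969 (Erlang-B)
Carried load = a(1 − B) = 2.952·(1 − 0.105969) = 2.952·0.894031 = 2.6392 E

Final: 2.6392 Erlangs


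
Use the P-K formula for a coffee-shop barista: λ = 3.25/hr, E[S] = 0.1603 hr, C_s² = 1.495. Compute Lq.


ρ = λ·E[S] = 3.25·0.1603 = 0.5210
Lq = ρ²(1+C_s²)/(2(1−ρ)) = 0.2714·(1+1.495)/(2·0.4790)
= 0.2714·2.4950/0.9581 = 0.70683

Final: 0.70683


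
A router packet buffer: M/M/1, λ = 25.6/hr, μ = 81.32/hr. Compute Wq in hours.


ρ = 25.6/81.32 = 0.3148
Wq = ρ/(μ−λ) = 0.3148/(81.32 − 25.6) = 0.3148/55.72 = 0.005650 hr

Final: 0.005650 hr


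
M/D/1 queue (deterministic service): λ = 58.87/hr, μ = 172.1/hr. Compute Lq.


ρ = 58.87/172.1 = 0.3421
M/D/1: Lq = ρ²/(2(1−ρ)) = 0.1170/(2·0.6579) = 0.08892

Final: 0.08892


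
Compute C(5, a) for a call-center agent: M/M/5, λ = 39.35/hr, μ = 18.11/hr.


a = λ/μ = 2.1728; ρ = a/5 = 0.4346
P₀ = 0.112540 (from M/M/c formula)
C(c,a) = [a^c/(c!(1−ρ))]·P₀ = [48.43189/(120·0.5654)]·0.112540
= 0.71379·0.112540 = 0.080330

Final: 0.080330


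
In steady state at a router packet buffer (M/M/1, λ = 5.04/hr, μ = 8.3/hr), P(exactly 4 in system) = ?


ρ = 5.04/8.3 = 0.6072
P_n = (1−ρ)·ρ^n = (1 − 0.6072)·0.6072^4 = 0.3928·0.135960 = 0.053401

Final: 0.053401


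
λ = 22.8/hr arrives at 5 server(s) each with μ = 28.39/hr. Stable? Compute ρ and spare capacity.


Total capacity cμ = 5·28.39 = 141.95/hr
ρ = λ/(cμ) = 22.8/141.95 = 0.1606
Stable ⇔ ρ < 1: YES
Spare capacity = cμ − λ = 141.95 − 22.8 = 119.15/hr

Final: ρ = 0.1606; stable; margin = 119.15/hr


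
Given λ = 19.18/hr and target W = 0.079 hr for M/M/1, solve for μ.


W = 1/(μ−λ) ⇒ μ − λ = 1/W = 1/0.079 = 12.6582
μ = λ + 1/W = 19.18 + 12.6582 = 31.8382 per hr

Final: 31.8382 /hr


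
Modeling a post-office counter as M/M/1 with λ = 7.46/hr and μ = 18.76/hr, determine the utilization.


ρ = λ/μ = 7.46/18.76 = 0.3977

Final: 0.3977


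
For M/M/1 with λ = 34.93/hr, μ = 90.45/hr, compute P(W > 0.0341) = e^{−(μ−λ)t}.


W ~ Exponential(μ−λ) for M/M/1.
μ − λ = 90.45 − 34.93 = 55.5200
P(W > t) = e^{−(μ−λ)t} = e^{−1.8932} = 0.150584

Final: 0.150584


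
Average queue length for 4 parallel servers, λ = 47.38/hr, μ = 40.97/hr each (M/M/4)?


a = λ/μ = 1.1565; ρ = a/4 = 0.2891
P₀ = 0.313700
Lq = P₀·a^c·ρ / (c!·(1−ρ)²) = 0.313700·1.78861·0.2891/(24·0.50536)
= 0.01337

Final: 0.01337


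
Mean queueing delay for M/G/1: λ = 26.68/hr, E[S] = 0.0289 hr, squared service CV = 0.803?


ρ = λ·E[S] = 26.68·0.0289 = 0.7711
E[S²] = E[S]²(1+C_s²) = 0.0289²·(1+0.803) = 0.001506
Wq = λ·E[S²]/(2(1−ρ)) = 26.68·0.001506/(2·0.2289) = 0.08774 hr

Final: 0.08774 hr


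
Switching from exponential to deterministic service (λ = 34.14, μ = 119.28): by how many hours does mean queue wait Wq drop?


ρ = 34.14/119.28 = 0.2862
Wq(M/M/1) = ρ/(μ−λ) = 0.2862/85.14 = 0.003362 hr
Wq(M/D/1) = ρ/(2(μ−λ)) = 0.001681 hr
Savings = 0.003362 − 0.001681 = 0.001681 hr

Final: 0.001681 hr


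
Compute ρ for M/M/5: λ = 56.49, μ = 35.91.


ρ = λ/(cμ) = 56.49/(5·35.91) = 56.49/179.55 = 0.3146

Final: 0.3146


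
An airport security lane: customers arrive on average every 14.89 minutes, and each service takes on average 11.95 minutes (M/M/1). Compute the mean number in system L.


λ = 60/14.89 = 4.0296 /hr
μ = 60/11.95 = 5.0209 /hr
ρ = λ/μ = 4.0296/5.0209 = 0.8026
L = ρ/(1−ρ) = 0.8026/0.1974 = 4.0646

Final: 4.0646


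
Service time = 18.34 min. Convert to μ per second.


μ = 1/(service time) in consistent units.
1 second = 0.0166667 min, so μ = 0.0166667/18.34 = 0.0009088 per second

Final: 0.0009088 /sec


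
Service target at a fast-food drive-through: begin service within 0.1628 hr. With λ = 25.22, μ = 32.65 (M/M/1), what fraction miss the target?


ρ = 25.22/32.65 = 0.7724
P(Wq > t) = ρ·e^{−(μ−λ)t} = 0.7724·e^{−1.2096}
= 0.7724·0.298315 = 0.230429

Final: 0.230429


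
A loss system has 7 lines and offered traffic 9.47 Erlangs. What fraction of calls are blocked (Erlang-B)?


B(c,a) = (a^c/c!) / Σ_{k=0}^{c} a^k/k!
a^7/7! = 1355.249690
Σ terms (k=0..7): 1.00000 + 9.47000 + 44.84045 + 141.54635 + 335.11099 + 634.70022 + 1001.76851 + 1355.24969 = 3523.686221
B = 1355.249690/3523.686221 = 0.384611

Final: 0.384611


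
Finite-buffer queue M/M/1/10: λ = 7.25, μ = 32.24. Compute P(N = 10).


ρ = λ/μ = 7.25/32.24 = 0.2249
P_K = (1−ρ)ρ^K/(1−ρ^(K+1)) = (0.7751·0.0000003307)/(1 − 0.00000007437)
= 0.0000002563/1.000000 = 0.0000002563

Final: 0.0000002563


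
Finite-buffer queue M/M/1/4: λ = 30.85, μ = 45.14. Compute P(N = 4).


ρ = λ/μ = 30.85/45.14 = 0.6834
P_K = (1−ρ)ρ^K/(1−ρ^(K+1)) = (0.3166·0.218160)/(1 − 0.149097)
= 0.069063/0.850903 = 0.081164

Final: 0.081164


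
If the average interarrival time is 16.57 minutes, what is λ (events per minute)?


λ = 1/(interarrival time) in consistent units.
1 minute = 1 min, so λ = 1/16.57 = 0.06035 per minute

Final: 0.06035 /min


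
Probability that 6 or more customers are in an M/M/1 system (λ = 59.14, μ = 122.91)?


ρ = 59.14/122.91 = 0.4812
P(N ≥ n) = ρ^n = 0.4812^6 = 0.012410

Final: 0.012410


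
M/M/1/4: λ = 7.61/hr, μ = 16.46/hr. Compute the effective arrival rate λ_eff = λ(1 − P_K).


ρ = 0.4623; P_K = (1−ρ)ρ^4/(1−ρ^5) = 0.025096
λ_eff = λ(1 − P_K) = 7.61·(1 − 0.025096) = 7.61·0.974904 = 7.4190 /hr

Final: 7.4190 /hr


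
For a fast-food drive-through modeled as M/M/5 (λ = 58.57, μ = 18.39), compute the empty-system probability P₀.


a = λ/μ = 58.57/18.39 = 3.1849; ρ = a/c = 0.6370
Σ_{k=0}^{4} a^k/k! (terms k=0..4) = 1.00000 + 3.18488 + 5.07174 + 5.38430 + 4.28709 = 18.92801
Tail: a^5/(5!(1−ρ)) = 327.69323/(120·0.3630) = 7.52232
P₀ = 1/(18.92801 + 7.52232) = 1/26.45033 = 0.037807

Final: 0.037807


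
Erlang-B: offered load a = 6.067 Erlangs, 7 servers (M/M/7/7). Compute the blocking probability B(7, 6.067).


B(c,a) = (a^c/c!) / Σ_{k=0}^{c} a^k/k!
a^7/7! = 60.032638
Σ terms (k=0..7): 1.00000 + 6.06700 + 18.40424 + 37.21952 + 56.45270 + 68.49971 + 69.26462 + 60.03264 = 316.940434
B = 60.032638/316.940434 = 0.189413

Final: 0.189413


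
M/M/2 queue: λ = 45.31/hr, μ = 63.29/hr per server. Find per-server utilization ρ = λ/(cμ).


ρ = λ/(cμ) = 45.31/(2·63.29) = 45.31/126.58 = 0.3580

Final: 0.3580


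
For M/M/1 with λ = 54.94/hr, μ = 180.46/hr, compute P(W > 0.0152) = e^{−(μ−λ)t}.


W ~ Exponential(μ−λ) for M/M/1.
μ − λ = 180.46 − 54.94 = 125.5200
P(W > t) = e^{−(μ−λ)t} = e^{−1.9079} = 0.148391

Final: 0.148391


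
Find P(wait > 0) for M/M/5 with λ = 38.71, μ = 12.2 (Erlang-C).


a = λ/μ = 3.1730; ρ = a/5 = 0.6346
P₀ = 0.038331 (from M/M/c formula)
C(c,a) = [a^c/(c!(1−ρ))]·P₀ = [321.60049/(120·0.3654)]·0.038331
= 7.33424·0.038331 = 0.281132

Final: 0.281132


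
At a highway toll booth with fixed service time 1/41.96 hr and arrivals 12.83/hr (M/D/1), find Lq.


ρ = 12.83/41.96 = 0.3058
M/D/1: Lq = ρ²/(2(1−ρ)) = 0.09349/(2·0.6942) = 0.06734

Final: 0.06734


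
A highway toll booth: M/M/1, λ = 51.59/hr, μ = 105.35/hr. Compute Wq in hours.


ρ = 51.59/105.35 = 0.4897
Wq = ρ/(μ−λ) = 0.4897/(105.35 − 51.59) = 0.4897/53.76 = 0.009109 hr

Final: 0.009109 hr


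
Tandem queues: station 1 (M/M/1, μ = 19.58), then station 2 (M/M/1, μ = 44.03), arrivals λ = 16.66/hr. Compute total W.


Each node sees arrival rate λ = 16.66/hr (tandem ⇒ throughput preserved).
W₁ = 1/(μ₁−λ) = 1/(19.58−16.66) = 0.34247 hr
W₂ = 1/(μ₂−λ) = 1/(44.03−16.66) = 0.03654 hr
W_total = W₁ + W₂ = 0.34247 + 0.03654 = 0.37900 hr

Final: 0.37900 hr


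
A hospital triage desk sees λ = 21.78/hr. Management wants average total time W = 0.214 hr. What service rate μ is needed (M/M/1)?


W = 1/(μ−λ) ⇒ μ − λ = 1/W = 1/0.214 = 4.6729
μ = λ + 1/W = 21.78 + 4.6729 = 26.4529 per hr

Final: 26.4529 /hr


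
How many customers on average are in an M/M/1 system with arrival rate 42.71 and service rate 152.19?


ρ = λ/μ = 42.71/152.19 = 0.2806
L = ρ/(1−ρ) = 0.2806/(1 − 0.2806) = 0.2806/0.7194 = 0.3901

Final: 0.3901


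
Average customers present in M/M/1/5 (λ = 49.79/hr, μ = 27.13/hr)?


ρ = 49.79/27.13 = 1.8352
L = ρ[1 − (K+1)ρ^K + Kρ^(K+1)] / [(1−ρ)(1−ρ^(K+1))]
Numerator: 1.8352·(1 − 6·20.819086 + 5·38.207973) = 123.190970
Denominator: (-0.8352)·(-37.207973) = 31.077503
L = 123.190970/31.077503 = 3.9640

Final: 3.9640


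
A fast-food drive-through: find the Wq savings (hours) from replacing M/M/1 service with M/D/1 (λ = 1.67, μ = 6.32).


ρ = 1.67/6.32 = 0.2642
Wq(M/M/1) = ρ/(μ−λ) = 0.2642/4.65 = 0.05683 hr
Wq(M/D/1) = ρ/(2(μ−λ)) = 0.02841 hr
Savings = 0.05683 − 0.02841 = 0.02841 hr

Final: 0.02841 hr


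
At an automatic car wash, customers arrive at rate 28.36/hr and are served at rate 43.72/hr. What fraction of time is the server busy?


ρ = λ/μ = 28.36/43.72 = 0.6487

Final: 0.6487


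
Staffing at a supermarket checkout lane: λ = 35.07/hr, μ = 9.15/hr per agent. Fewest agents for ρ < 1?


Stability requires cμ > λ ⇔ c > λ/μ.
λ/μ = 35.07/9.15 = 3.8328
Minimum integer c = ⌊3.8328⌋ + 1 = 4
Check: 4·9.15 = 36.60 > 35.07, while 3·9.15 = 27.45 ≤ 35.07

Final: 4 servers


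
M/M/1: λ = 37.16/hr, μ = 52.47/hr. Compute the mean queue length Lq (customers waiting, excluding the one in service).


ρ = 37.16/52.47 = 0.7082
Lq = ρ²/(1−ρ) = 0.5016/0.2918 = 1.7190

Final: 1.7190


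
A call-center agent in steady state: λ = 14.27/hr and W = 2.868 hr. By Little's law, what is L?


L = λW = 14.27·2.868 = 40.9264

Final: 40.9264


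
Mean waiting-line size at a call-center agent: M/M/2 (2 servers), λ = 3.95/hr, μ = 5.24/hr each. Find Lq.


a = λ/μ = 0.7538; ρ = a/2 = 0.3769
P₀ = 0.452529
Lq = P₀·a^c·ρ / (c!·(1−ρ)²) = 0.452529·0.56824·0.3769/(2·0.38824)
= 0.12482

Final: 0.12482


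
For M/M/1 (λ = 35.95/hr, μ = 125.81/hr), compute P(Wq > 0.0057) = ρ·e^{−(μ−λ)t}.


ρ = 35.95/125.81 = 0.2857
P(Wq > t) = ρ·e^{−(μ−λ)t} = 0.2857·e^{−0.5122}
= 0.2857·0.599175 = 0.171213

Final: 0.171213


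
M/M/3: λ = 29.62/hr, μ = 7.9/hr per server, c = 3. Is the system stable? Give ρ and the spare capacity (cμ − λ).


Total capacity cμ = 3·7.9 = 23.70/hr
ρ = λ/(cμ) = 29.62/23.70 = 1.2498
Stable ⇔ ρ < 1: NO
Spare capacity = cμ − λ = 23.70 − 29.62 = -5.92/hr

Final: ρ = 1.2498; unstable; margin = -5.92/hr


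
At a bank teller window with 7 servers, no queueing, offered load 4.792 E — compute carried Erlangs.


B(7,4.792) = 0.107625 (Erlang-B)
Carried load = a(1 − B) = 4.792·(1 − 0.107625) = 4.792·0.892375 = 4.2763 E

Final: 4.2763 Erlangs


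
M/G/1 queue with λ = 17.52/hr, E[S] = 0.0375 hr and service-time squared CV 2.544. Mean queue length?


ρ = λ·E[S] = 17.52·0.0375 = 0.6570
Lq = ρ²(1+C_s²)/(2(1−ρ)) = 0.4316·(1+2.544)/(2·0.3430)
= 0.4316·3.5440/0.6860 = 2.22998

Final: 2.22998


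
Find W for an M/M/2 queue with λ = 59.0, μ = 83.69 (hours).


a = 0.7050; ρ = 0.3525; P₀ = 0.478753
Lq = P₀·a^c·ρ/(c!(1−ρ)²) = 0.10002
Wq = Lq/λ = 0.10002/59.0 = 0.001695 hr
W = Wq + 1/μ = 0.001695 + 0.01195 = 0.01364 hr

Final: 0.01364 hr


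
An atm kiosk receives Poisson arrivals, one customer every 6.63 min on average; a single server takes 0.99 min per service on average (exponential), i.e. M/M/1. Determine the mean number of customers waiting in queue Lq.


λ = 60/6.63 = 9.0498 /hr
μ = 60/0.99 = 60.6061 /hr
ρ = λ/μ = 9.0498/60.6061 = 0.1493
Lq = ρ²/(1−ρ) = 0.02230/0.8507 = 0.02621

Final: 0.02621


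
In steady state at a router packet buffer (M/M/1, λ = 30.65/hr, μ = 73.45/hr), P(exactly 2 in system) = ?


ρ = 30.65/73.45 = 0.4173
P_n = (1−ρ)·ρ^n = (1 − 0.4173)·0.4173^2 = 0.5827·0.174132 = 0.101468

Final: 0.101468


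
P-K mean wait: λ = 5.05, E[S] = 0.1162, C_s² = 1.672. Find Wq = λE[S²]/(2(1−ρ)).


ρ = λ·E[S] = 5.05·0.1162 = 0.5868
E[S²] = E[S]²(1+C_s²) = 0.1162²·(1+1.672) = 0.036079
Wq = λ·E[S²]/(2(1−ρ)) = 5.05·0.036079/(2·0.4132) = 0.22048 hr

Final: 0.22048 hr


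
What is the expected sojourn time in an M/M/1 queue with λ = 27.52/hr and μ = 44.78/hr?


W = 1/(μ−λ) = 1/(44.78 − 27.52) = 1/17.26 = 0.05794 hr

Final: 0.05794 hr


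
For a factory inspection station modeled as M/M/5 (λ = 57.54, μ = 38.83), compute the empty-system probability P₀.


a = λ/μ = 57.54/38.83 = 1.4818; ρ = a/c = 0.2964
Σ_{k=0}^{4} a^k/k! (terms k=0..4) = 1.00000 + 1.48184 + 1.09793 + 0.54232 + 0.20091 = 4.32300
Tail: a^5/(5!(1−ρ)) = 7.14517/(120·0.7036) = 0.08462
P₀ = 1/(4.32300 + 0.08462) = 1/4.40763 = 0.226879

Final: 0.226879


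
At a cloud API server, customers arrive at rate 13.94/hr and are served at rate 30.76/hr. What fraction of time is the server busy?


ρ = λ/μ = 13.94/30.76 = 0.4532

Final: 0.4532


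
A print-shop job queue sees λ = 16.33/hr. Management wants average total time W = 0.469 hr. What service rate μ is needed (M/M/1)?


W = 1/(μ−λ) ⇒ μ − λ = 1/W = 1/0.469 = 2.1322
μ = λ + 1/W = 16.33 + 2.1322 = 18.4622 per hr

Final: 18.4622 /hr


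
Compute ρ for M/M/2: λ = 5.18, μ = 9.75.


ρ = λ/(cμ) = 5.18/(2·9.75) = 5.18/19.50 = 0.2656

Final: 0.2656


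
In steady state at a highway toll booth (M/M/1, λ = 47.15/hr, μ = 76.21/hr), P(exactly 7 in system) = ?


ρ = 47.15/76.21 = 0.6187
P_n = (1−ρ)·ρ^n = (1 − 0.6187)·0.6187^7 = 0.3813·0.034697 = 0.013230

Final: 0.013230


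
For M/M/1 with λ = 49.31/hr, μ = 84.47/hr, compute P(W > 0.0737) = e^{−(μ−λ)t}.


W ~ Exponential(μ−λ) for M/M/1.
μ − λ = 84.47 − 49.31 = 35.1600
P(W > t) = e^{−(μ−λ)t} = e^{−2.5913} = 0.074923

Final: 0.074923


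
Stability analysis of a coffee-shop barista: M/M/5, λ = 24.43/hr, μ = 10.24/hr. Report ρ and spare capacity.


Total capacity cμ = 5·10.24 = 51.20/hr
ρ = λ/(cμ) = 24.43/51.20 = 0.4771
Stable ⇔ ρ < 1: YES
Spare capacity = cμ − λ = 51.20 − 24.43 = 26.77/hr

Final: ρ = 0.4771; stable; margin = 26.77/hr


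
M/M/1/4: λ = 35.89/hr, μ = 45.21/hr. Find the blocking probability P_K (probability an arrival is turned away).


ρ = λ/μ = 35.89/45.21 = 0.7939
P_K = (1−ρ)ρ^K/(1−ρ^(K+1)) = (0.2061·0.397151)/(1 − 0.315279)
= 0.081872/0.684721 = 0.119570

Final: 0.119570


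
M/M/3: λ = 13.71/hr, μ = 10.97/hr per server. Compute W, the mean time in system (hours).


a = 1.2498; ρ = 0.4166; P₀ = 0.278676
Lq = P₀·a^c·ρ/(c!(1−ρ)²) = 0.11097
Wq = Lq/λ = 0.11097/13.71 = 0.008094 hr
W = Wq + 1/μ = 0.008094 + 0.09116 = 0.09925 hr

Final: 0.09925 hr


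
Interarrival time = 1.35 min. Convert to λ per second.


λ = 1/(interarrival time) in consistent units.
1 second = 0.0166667 min, so λ = 0.0166667/1.35 = 0.01235 per second

Final: 0.01235 /sec


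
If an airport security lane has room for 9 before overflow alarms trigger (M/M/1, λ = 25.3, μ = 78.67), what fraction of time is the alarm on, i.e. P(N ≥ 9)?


ρ = 25.3/78.67 = 0.3216
P(N ≥ n) = ρ^n = 0.3216^9 = 0.00003680

Final: 0.00003680


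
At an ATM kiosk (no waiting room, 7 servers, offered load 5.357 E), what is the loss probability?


B(c,a) = (a^c/c!) / Σ_{k=0}^{c} a^k/k!
a^7/7! = 25.120078
Σ terms (k=0..7): 1.00000 + 5.35700 + 14.34872 + 25.62204 + 34.31432 + 36.76436 + 32.82444 + 25.12008 = 175.350960
B = 25.120078/175.350960 = 0.143256

Final: 0.143256


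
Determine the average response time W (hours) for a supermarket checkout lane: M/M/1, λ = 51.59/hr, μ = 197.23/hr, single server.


W = 1/(μ−λ) = 1/(197.23 − 51.59) = 1/145.64 = 0.006866 hr

Final: 0.006866 hr


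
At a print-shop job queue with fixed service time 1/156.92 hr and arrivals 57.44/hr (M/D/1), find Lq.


ρ = 57.44/156.92 = 0.3660
M/D/1: Lq = ρ²/(2(1−ρ)) = 0.1340/(2·0.6340) = 0.10568

Final: 0.10568


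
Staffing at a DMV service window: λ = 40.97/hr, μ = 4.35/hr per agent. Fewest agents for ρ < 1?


Stability requires cμ > λ ⇔ c > λ/μ.
λ/μ = 40.97/4.35 = 9.4184
Minimum integer c = ⌊9.4184⌋ + 1 = 10
Check: 10·4.35 = 43.50 > 40.97, while 9·4.35 = 39.15 ≤ 40.97

Final: 10 servers


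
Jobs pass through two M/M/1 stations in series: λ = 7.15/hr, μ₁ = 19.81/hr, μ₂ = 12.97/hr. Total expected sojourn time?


Each node sees arrival rate λ = 7.15/hr (tandem ⇒ throughput preserved).
W₁ = 1/(μ₁−λ) = 1/(19.81−7.15) = 0.07899 hr
W₂ = 1/(μ₂−λ) = 1/(12.97−7.15) = 0.17182 hr
W_total = W₁ + W₂ = 0.07899 + 0.17182 = 0.25081 hr

Final: 0.25081 hr


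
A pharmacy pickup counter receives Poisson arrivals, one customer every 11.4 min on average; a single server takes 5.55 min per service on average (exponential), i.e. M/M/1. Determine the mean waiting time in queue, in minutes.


λ = 60/11.4 = 5.2632 /hr
μ = 60/5.55 = 10.8108 /hr
ρ = λ/μ = 5.2632/10.8108 = 0.4868
Wq = ρ/(μ−λ) = 0.4868/(10.8108−5.2632) = 0.08776 hr
In minutes: 0.08776·60 = 5.265 min

Final: 5.265 min


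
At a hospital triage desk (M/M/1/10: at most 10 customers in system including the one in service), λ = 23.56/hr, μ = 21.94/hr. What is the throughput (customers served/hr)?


ρ = 1.0738; P_K = (1−ρ)ρ^10/(1−ρ^11) = 0.126572
λ_eff = λ(1 − P_K) = 23.56·(1 − 0.126572) = 23.56·0.873428 = 20.5780 /hr

Final: 20.5780 /hr


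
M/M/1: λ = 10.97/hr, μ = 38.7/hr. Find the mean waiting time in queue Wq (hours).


ρ = 10.97/38.7 = 0.2835
Wq = ρ/(μ−λ) = 0.2835/(38.7 − 10.97) = 0.2835/27.73 = 0.01022 hr

Final: 0.01022 hr


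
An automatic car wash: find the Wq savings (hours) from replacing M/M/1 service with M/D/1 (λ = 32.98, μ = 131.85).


ρ = 32.98/131.85 = 0.2501
Wq(M/M/1) = ρ/(μ−λ) = 0.2501/98.87 = 0.002530 hr
Wq(M/D/1) = ρ/(2(μ−λ)) = 0.001265 hr
Savings = 0.002530 − 0.001265 = 0.001265 hr

Final: 0.001265 hr


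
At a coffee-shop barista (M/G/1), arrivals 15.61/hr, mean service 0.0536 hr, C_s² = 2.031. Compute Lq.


ρ = λ·E[S] = 15.61·0.0536 = 0.8367
Lq = ρ²(1+C_s²)/(2(1−ρ)) = 0.7001·(1+2.031)/(2·0.1633)
= 0.7001·3.0310/0.3266 = 6.49673

Final: 6.49673


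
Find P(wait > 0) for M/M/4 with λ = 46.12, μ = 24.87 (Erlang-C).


a = λ/μ = 1.8544; ρ = a/4 = 0.4636
P₀ = 0.152544 (from M/M/c formula)
C(c,a) = [a^c/(c!(1−ρ))]·P₀ = [11.82644/(24·0.5364)]·0.152544
= 0.91868·0.152544 = 0.140139

Final: 0.140139


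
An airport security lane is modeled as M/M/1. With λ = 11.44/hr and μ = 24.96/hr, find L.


ρ = λ/μ = 11.44/24.96 = 0.4583
L = ρ/(1−ρ) = 0.4583/(1 − 0.4583) = 0.4583/0.5417 = 0.8462

Final: 0.8462


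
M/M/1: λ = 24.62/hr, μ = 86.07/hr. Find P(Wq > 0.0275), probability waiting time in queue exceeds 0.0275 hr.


ρ = 24.62/86.07 = 0.2860
P(Wq > t) = ρ·e^{−(μ−λ)t} = 0.2860·e^{−1.6899}
= 0.2860·0.184543 = 0.052788

Final: 0.052788


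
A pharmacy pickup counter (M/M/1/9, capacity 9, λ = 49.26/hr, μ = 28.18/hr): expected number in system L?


ρ = 49.26/28.18 = 1.7480
L = ρ[1 − (K+1)ρ^K + Kρ^(K+1)] / [(1−ρ)(1−ρ^(K+1))]
Numerator: 1.7480·(1 − 10·152.398527 + 9·266.399980) = 1528.868443
Denominator: (-0.7480)·(-265.399980) = 198.531993
L = 1528.868443/198.531993 = 7.7009

Final: 7.7009


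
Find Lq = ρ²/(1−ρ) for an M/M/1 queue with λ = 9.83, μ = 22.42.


ρ = 9.83/22.42 = 0.4384
Lq = ρ²/(1−ρ) = 0.1922/0.5616 = 0.3423

Final: 0.3423


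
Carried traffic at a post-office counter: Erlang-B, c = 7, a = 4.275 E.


B(7,4.275) = 0.077386 (Erlang-B)
Carried load = a(1 − B) = 4.275·(1 − 0.077386) = 4.275·0.922614 = 3.9442 E

Final: 3.9442 Erlangs


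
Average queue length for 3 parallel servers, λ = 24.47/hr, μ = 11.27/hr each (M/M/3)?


a = λ/μ = 2.1713; ρ = a/3 = 0.7238
P₀ = 0.085441
Lq = P₀·a^c·ρ / (c!·(1−ρ)²) = 0.085441·10.23600·0.7238/(6·0.07631)
= 1.38239

Final: 1.38239


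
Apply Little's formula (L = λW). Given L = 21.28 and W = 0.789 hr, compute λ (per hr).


λ = L/W = 21.28/0.789 = 26.9708 /hr

Final: 26.9708 /hr


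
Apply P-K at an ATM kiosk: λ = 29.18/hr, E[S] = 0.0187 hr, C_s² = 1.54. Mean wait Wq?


ρ = λ·E[S] = 29.18·0.0187 = 0.5457
E[S²] = E[S]²(1+C_s²) = 0.0187²·(1+1.54) = 0.0008882
Wq = λ·E[S²]/(2(1−ρ)) = 29.18·0.0008882/(2·0.4543) = 0.02852 hr

Final: 0.02852 hr


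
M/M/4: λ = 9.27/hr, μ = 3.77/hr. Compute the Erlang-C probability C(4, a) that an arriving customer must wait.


a = λ/μ = 2.4589; ρ = a/4 = 0.6147
P₀ = 0.077441 (from M/M/c formula)
C(c,a) = [a^c/(c!(1−ρ))]·P₀ = [36.55557/(24·0.3853)]·0.077441
= 3.95337·0.077441 = 0.306152

Final: 0.306152


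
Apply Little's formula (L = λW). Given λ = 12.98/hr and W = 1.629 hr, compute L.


L = λW = 12.98·1.629 = 21.1444

Final: 21.1444


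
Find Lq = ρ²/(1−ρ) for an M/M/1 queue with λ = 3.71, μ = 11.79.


ρ = 3.71/11.79 = 0.3147
Lq = ρ²/(1−ρ) = 0.09902/0.6853 = 0.1445

Final: 0.1445


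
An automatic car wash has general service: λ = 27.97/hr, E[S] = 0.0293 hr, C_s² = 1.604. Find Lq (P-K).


ρ = λ·E[S] = 27.97·0.0293 = 0.8195
Lq = ρ²(1+C_s²)/(2(1−ρ)) = 0.6716·(1+1.604)/(2·0.1805)
= 0.6716·2.6040/0.3610 = 4.84512

Final: 4.84512


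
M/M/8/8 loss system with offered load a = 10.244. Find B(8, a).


B(c,a) = (a^c/c!) / Σ_{k=0}^{c} a^k/k!
a^8/8! = 3007.710521
Σ terms (k=0..8): 1.00000 + 10.24400 + 52.46977 + 179.16677 + 458.84609 + 940.08387 + 1605.03653 + 2348.85632 + 3007.71052 = 8603.413879
B = 3007.710521/8603.413879 = 0.349595

Final: 0.349595


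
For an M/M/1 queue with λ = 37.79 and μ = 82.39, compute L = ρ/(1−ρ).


ρ = λ/μ = 37.79/82.39 = 0.4587
L = ρ/(1−ρ) = 0.4587/(1 − 0.4587) = 0.4587/0.5413 = 0.8473

Final: 0.8473


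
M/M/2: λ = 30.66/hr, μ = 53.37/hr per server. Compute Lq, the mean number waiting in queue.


a = λ/μ = 0.5745; ρ = a/2 = 0.2872
P₀ = 0.553712
Lq = P₀·a^c·ρ / (c!·(1−ρ)²) = 0.553712·0.33003·0.2872/(2·0.50803)
= 0.05166

Final: 0.05166


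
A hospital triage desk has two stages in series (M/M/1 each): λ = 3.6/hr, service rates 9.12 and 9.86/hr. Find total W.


Each node sees arrival rate λ = 3.6/hr (tandem ⇒ throughput preserved).
W₁ = 1/(μ₁−λ) = 1/(9.12−3.6) = 0.18116 hr
W₂ = 1/(μ₂−λ) = 1/(9.86−3.6) = 0.15974 hr
W_total = W₁ + W₂ = 0.18116 + 0.15974 = 0.34090 hr

Final: 0.34090 hr


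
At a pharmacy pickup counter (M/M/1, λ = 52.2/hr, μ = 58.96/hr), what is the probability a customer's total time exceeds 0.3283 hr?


W ~ Exponential(μ−λ) for M/M/1.
μ − λ = 58.96 − 52.2 = 6.7600
P(W > t) = e^{−(μ−λ)t} = e^{−2.2193} = 0.108684

Final: 0.108684


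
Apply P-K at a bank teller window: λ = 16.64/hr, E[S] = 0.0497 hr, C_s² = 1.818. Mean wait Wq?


ρ = λ·E[S] = 16.64·0.0497 = 0.8270
E[S²] = E[S]²(1+C_s²) = 0.0497²·(1+1.818) = 0.006961
Wq = λ·E[S²]/(2(1−ρ)) = 16.64·0.006961/(2·0.1730) = 0.33477 hr

Final: 0.33477 hr


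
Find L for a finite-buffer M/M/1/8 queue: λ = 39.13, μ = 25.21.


ρ = 39.13/25.21 = 1.5522
L = ρ[1 − (K+1)ρ^K + Kρ^(K+1)] / [(1−ρ)(1−ρ^(K+1))]
Numerator: 1.5522·(1 − 9·33.689613 + 8·52.291731) = 180.248419
Denominator: (-0.5522)·(-51.291731) = 28.321337
L = 180.248419/28.321337 = 6.3644

Final: 6.3644


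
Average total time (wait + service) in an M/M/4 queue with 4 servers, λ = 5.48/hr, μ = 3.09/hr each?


a = 1.7735; ρ = 0.4434; P₀ = 0.166219
Lq = P₀·a^c·ρ/(c!(1−ρ)²) = 0.09803
Wq = Lq/λ = 0.09803/5.48 = 0.01789 hr
W = Wq + 1/μ = 0.01789 + 0.32362 = 0.34151 hr

Final: 0.34151 hr


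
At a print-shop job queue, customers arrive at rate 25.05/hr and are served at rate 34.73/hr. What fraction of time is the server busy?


ρ = λ/μ = 25.05/34.73 = 0.7213

Final: 0.7213


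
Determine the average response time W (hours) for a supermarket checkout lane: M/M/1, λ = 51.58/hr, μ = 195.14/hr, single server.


W = 1/(μ−λ) = 1/(195.14 − 51.58) = 1/143.56 = 0.006966 hr

Final: 0.006966 hr


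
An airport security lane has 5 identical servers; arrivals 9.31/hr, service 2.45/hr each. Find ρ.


ρ = λ/(cμ) = 9.31/(5·2.45) = 9.31/12.25 = 0.7600

Final: 0.7600


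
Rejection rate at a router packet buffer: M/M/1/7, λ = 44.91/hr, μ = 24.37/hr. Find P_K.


ρ = λ/μ = 44.91/24.37 = 1.8428
P_K = (1−ρ)ρ^K/(1−ρ^(K+1)) = (-0.8428·72.179303)/(1 − 133.014874)
= -60.835571/-132.014874 = 0.460824

Final: 0.460824


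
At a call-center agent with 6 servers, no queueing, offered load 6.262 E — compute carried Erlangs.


B(6,6.262) = 0.283064 (Erlang-B)
Carried load = a(1 − B) = 6.262·(1 − 0.283064) = 6.262·0.716936 = 4.4895 E

Final: 4.4895 Erlangs


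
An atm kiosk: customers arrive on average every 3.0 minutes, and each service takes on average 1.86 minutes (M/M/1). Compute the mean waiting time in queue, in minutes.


λ = 60/3.0 = 20.0000 /hr
μ = 60/1.86 = 32.2581 /hr
ρ = λ/μ = 20.0000/32.2581 = 0.6200
Wq = ρ/(μ−λ) = 0.6200/(32.2581−20.0000) = 0.05058 hr
In minutes: 0.05058·60 = 3.035 min

Final: 3.035 min


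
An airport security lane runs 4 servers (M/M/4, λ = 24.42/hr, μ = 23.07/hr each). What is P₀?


a = λ/μ = 24.42/23.07 = 1.0585; ρ = a/c = 0.2646
Σ_{k=0}^{3} a^k/k! (terms k=0..3) = 1.00000 + 1.05852 + 0.56023 + 0.19767 = 2.81642
Tail: a^4/(4!(1−ρ)) = 1.25543/(24·0.7354) = 0.07113
P₀ = 1/(2.81642 + 0.07113) = 1/2.88755 = 0.346314

Final: 0.346314


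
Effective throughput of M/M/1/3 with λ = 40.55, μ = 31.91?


ρ = 1.2708; P_K = (1−ρ)ρ^3/(1−ρ^4) = 0.345602
λ_eff = λ(1 − P_K) = 40.55·(1 − 0.345602) = 40.55·0.654398 = 26.5358 /hr

Final: 26.5358 /hr


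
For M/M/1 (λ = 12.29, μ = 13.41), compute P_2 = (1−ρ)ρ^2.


ρ = 12.29/13.41 = 0.9165
P_n = (1−ρ)·ρ^n = (1 − 0.9165)·0.9165^2 = 0.08352·0.839936 = 0.070151

Final: 0.070151


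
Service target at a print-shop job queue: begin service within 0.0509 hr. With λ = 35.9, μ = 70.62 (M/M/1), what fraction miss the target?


ρ = 35.9/70.62 = 0.5084
P(Wq > t) = ρ·e^{−(μ−λ)t} = 0.5084·e^{−1.7672}
= 0.5084·0.170802 = 0.086828

Final: 0.086828


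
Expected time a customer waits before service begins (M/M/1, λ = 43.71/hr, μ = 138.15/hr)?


ρ = 43.71/138.15 = 0.3164
Wq = ρ/(μ−λ) = 0.3164/(138.15 − 43.71) = 0.3164/94.44 = 0.003350 hr

Final: 0.003350 hr


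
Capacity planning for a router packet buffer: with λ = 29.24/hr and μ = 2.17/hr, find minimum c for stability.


Stability requires cμ > λ ⇔ c > λ/μ.
λ/μ = 29.24/2.17 = 13.4747
Minimum integer c = ⌊13.4747⌋ + 1 = 14
Check: 14·2.17 = 30.38 > 29.24, while 13·2.17 = 28.21 ≤ 29.24

Final: 14 servers


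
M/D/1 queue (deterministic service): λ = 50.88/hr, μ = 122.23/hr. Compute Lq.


ρ = 50.88/122.23 = 0.4163
M/D/1: Lq = ρ²/(2(1−ρ)) = 0.1733/(2·0.5837) = 0.14842

Final: 0.14842


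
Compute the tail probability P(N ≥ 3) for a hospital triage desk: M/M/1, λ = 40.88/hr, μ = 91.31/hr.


ρ = 40.88/91.31 = 0.4477
P(N ≥ n) = ρ^n = 0.4477^3 = 0.089738

Final: 0.089738


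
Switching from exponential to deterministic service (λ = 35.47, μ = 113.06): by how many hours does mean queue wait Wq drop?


ρ = 35.47/113.06 = 0.3137
Wq(M/M/1) = ρ/(μ−λ) = 0.3137/77.59 = 0.004043 hr
Wq(M/D/1) = ρ/(2(μ−λ)) = 0.002022 hr
Savings = 0.004043 − 0.002022 = 0.002022 hr

Final: 0.002022 hr


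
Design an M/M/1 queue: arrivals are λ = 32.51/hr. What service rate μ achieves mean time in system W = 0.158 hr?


W = 1/(μ−λ) ⇒ μ − λ = 1/W = 1/0.158 = 6.3291
μ = λ + 1/W = 32.51 + 6.3291 = 38.8391 per hr

Final: 38.8391 /hr


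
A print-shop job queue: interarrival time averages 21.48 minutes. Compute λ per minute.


λ = 1/(interarrival time) in consistent units.
1 minute = 1 min, so λ = 1/21.48 = 0.04655 per minute

Final: 0.04655 /min


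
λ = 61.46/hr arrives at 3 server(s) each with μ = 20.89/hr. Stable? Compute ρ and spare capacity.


Total capacity cμ = 3·20.89 = 62.67/hr
ρ = λ/(cμ) = 61.46/62.67 = 0.9807
Stable ⇔ ρ < 1: YES
Spare capacity = cμ − λ = 62.67 − 61.46 = 1.21/hr

Final: ρ = 0.9807; stable; margin = 1.21/hr


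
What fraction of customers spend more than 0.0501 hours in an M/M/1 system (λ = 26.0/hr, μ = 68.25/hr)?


W ~ Exponential(μ−λ) for M/M/1.
μ − λ = 68.25 − 26.0 = 42.2500
P(W > t) = e^{−(μ−λ)t} = e^{−2.1167} = 0.120425

Final: 0.120425


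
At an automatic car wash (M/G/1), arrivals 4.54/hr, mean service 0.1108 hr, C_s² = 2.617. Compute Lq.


ρ = λ·E[S] = 4.54·0.1108 = 0.5030
Lq = ρ²(1+C_s²)/(2(1−ρ)) = 0.2530·(1+2.617)/(2·0.4970)
= 0.2530·3.6170/0.9939 = 0.92083

Final: 0.92083


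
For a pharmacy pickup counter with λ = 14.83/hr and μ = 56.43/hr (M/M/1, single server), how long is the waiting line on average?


ρ = 14.83/56.43 = 0.2628
Lq = ρ²/(1−ρ) = 0.06907/0.7372 = 0.09369

Final: 0.09369


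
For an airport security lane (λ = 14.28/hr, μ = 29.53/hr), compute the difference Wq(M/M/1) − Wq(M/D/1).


ρ = 14.28/29.53 = 0.4836
Wq(M/M/1) = ρ/(μ−λ) = 0.4836/15.25 = 0.03171 hr
Wq(M/D/1) = ρ/(2(μ−λ)) = 0.01585 hr
Savings = 0.03171 − 0.01585 = 0.01585 hr

Final: 0.01585 hr


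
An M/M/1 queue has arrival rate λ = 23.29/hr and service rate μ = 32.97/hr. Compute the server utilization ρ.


ρ = λ/μ = 23.29/32.97 = 0.7064

Final: 0.7064


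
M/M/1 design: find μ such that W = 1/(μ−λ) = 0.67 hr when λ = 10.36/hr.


W = 1/(μ−λ) ⇒ μ − λ = 1/W = 1/0.67 = 1.4925
μ = λ + 1/W = 10.36 + 1.4925 = 11.8525 per hr

Final: 11.8525 /hr


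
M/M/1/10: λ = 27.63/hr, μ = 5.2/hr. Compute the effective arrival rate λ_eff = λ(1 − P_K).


ρ = 5.3135; P_K = (1−ρ)ρ^10/(1−ρ^11) = 0.811799
λ_eff = λ(1 − P_K) = 27.63·(1 − 0.811799) = 27.63·0.188201 = 5.2000 /hr

Final: 5.2000 /hr


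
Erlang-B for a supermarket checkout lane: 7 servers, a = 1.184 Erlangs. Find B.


B(c,a) = (a^c/c!) / Σ_{k=0}^{c} a^k/k!
a^7/7! = 0.0006472
Σ terms (k=0..7): 1.00000 + 1.18400 + 0.70093 + 0.27663 + 0.08188 + 0.01939 + 0.003826 + 0.0006472 = 3.267308
B = 0.0006472/3.267308 = 0.0001981

Final: 0.0001981


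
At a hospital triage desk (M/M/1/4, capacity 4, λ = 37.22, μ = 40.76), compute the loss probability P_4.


ρ = λ/μ = 37.22/40.76 = 0.9132
P_K = (1−ρ)ρ^K/(1−ρ^(K+1)) = (0.08685·0.695294)/(1 − 0.634908)
= 0.060386/0.365092 = 0.165400

Final: 0.165400
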